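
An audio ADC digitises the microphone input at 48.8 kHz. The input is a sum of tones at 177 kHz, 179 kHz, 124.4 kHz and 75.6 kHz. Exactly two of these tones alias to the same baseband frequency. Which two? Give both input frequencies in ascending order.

75.6 kHz, 124.4 kHz

fs/2 = 24.4 kHz.
177 kHz mod fs = 30.6 kHz.
30.6 kHz > fs/2 = 24.4 kHz, folds to fs − 30.6 kHz = 18.2 kHz.
179 kHz mod fs = 32.6 kHz.
32.6 kHz > fs/2 = 24.4 kHz, folds to fs − 32.6 kHz = 16.2 kHz.
124.4 kHz mod fs = 26.8 kHz.
26.8 kHz > fs/2 = 24.4 kHz, folds to fs − 26.8 kHz = 22 kHz.
75.6 kHz mod fs = 26.8 kHz.
26.8 kHz > fs/2 = 24.4 kHz, folds to fs − 26.8 kHz = 22 kHz.
75.6 kHz and 124.4 kHz both map to 22 kHz.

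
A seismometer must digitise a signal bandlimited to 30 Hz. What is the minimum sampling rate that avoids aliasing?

Nyquist rate = 2 × 30 Hz = 60 Hz.

60 Hz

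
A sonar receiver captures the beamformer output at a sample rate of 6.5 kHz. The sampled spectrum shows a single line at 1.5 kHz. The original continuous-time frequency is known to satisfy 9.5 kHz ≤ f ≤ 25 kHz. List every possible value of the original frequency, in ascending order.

Frequencies that alias to 1.5 kHz are k·fs ± 1.5 kHz for integer k ≥ 0.
k=0: 1.5 kHz.
k=1: 5 kHz, 8 kHz.
k=2: 11.5 kHz, 14.5 kHz.
k=3: 18 kHz, 21 kHz.
k=4: 24.5 kHz, 27.5 kHz.
k=5: 31 kHz, 34 kHz.
Within [9.5 kHz, 25 kHz]: 11.5 kHz, 14.5 kHz, 18 kHz, 21 kHz, 24.5 kHz.

11.5 kHz, 14.5 kHz, 18 kHz, 21 kHz, 24.5 kHz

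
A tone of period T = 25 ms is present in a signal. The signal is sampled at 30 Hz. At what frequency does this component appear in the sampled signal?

T = 25 ms → f = 1/T = 40 Hz.
40 Hz mod fs = 10 Hz.
10 Hz ≤ fs/2 = 15 Hz, appears at 10 Hz.

10 Hz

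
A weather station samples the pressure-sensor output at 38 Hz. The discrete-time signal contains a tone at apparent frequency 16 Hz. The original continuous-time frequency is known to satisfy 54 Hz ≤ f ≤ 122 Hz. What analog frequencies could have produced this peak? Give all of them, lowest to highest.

54 Hz, 60 Hz, 92 Hz, 98 Hz

Frequencies that alias to 16 Hz are k·fs ± 16 Hz for integer k ≥ 0.
k=0: 16 Hz.
k=1: 22 Hz, 54 Hz.
k=2: 60 Hz, 92 Hz.
k=3: 98 Hz, 130 Hz.
k=4: 136 Hz, 168 Hz.
Within [54 Hz, 122 Hz]: 54 Hz, 60 Hz, 92 Hz, 98 Hz.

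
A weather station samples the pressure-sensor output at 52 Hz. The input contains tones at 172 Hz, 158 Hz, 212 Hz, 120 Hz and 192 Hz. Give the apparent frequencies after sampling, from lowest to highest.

fs/2 = 26 Hz.
172 Hz mod fs = 16 Hz.
16 Hz ≤ fs/2 = 26 Hz, appears at 16 Hz.
158 Hz mod fs = 2 Hz.
2 Hz ≤ fs/2 = 26 Hz, appears at 2 Hz.
212 Hz mod fs = 4 Hz.
4 Hz ≤ fs/2 = 26 Hz, appears at 4 Hz.
120 Hz mod fs = 16 Hz.
16 Hz ≤ fs/2 = 26 Hz, appears at 16 Hz.
192 Hz mod fs = 36 Hz.
36 Hz > fs/2 = 26 Hz, folds to fs − 36 Hz = 16 Hz.
Distinct values: {2 Hz, 4 Hz, 16 Hz}.

2 Hz, 4 Hz, 16 Hz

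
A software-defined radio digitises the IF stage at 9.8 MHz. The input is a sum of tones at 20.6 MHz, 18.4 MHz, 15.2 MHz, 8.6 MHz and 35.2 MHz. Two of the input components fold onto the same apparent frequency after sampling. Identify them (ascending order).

fs/2 = 4.9 MHz.
20.6 MHz mod fs = 1 MHz.
1 MHz ≤ fs/2 = 4.9 MHz, appears at 1 MHz.
18.4 MHz mod fs = 8.6 MHz.
8.6 MHz > fs/2 = 4.9 MHz, folds to fs − 8.6 MHz = 1.2 MHz.
15.2 MHz mod fs = 5.4 MHz.
5.4 MHz > fs/2 = 4.9 MHz, folds to fs − 5.4 MHz = 4.4 MHz.
8.6 MHz > fs/2 = 4.9 MHz, folds to fs − 8.6 MHz = 1.2 MHz.
35.2 MHz mod fs = 5.8 MHz.
5.8 MHz > fs/2 = 4.9 MHz, folds to fs − 5.8 MHz = 4 MHz.
8.6 MHz and 18.4 MHz both map to 1.2 MHz.

8.6 MHz, 18.4 MHz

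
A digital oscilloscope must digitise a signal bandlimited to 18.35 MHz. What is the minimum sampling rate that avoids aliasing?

Nyquist rate = 2 × 18.35 MHz = 36.7 MHz.

36.7 MHz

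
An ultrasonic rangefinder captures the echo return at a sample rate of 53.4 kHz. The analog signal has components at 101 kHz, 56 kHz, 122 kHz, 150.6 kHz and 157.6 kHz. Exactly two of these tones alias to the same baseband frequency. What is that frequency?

fs/2 = 26.7 kHz.
101 kHz mod fs = 47.6 kHz.
47.6 kHz > fs/2 = 26.7 kHz, folds to fs − 47.6 kHz = 5.8 kHz.
56 kHz mod fs = 2.6 kHz.
2.6 kHz ≤ fs/2 = 26.7 kHz, appears at 2.6 kHz.
122 kHz mod fs = 15.2 kHz.
15.2 kHz ≤ fs/2 = 26.7 kHz, appears at 15.2 kHz.
150.6 kHz mod fs = 43.8 kHz.
43.8 kHz > fs/2 = 26.7 kHz, folds to fs − 43.8 kHz = 9.6 kHz.
157.6 kHz mod fs = 50.8 kHz.
50.8 kHz > fs/2 = 26.7 kHz, folds to fs − 50.8 kHz = 2.6 kHz.
56 kHz and 157.6 kHz both map to 2.6 kHz.

2.6 kHz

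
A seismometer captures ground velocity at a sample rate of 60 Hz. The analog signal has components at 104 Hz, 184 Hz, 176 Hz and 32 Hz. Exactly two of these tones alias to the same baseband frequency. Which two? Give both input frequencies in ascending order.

fs/2 = 30 Hz.
104 Hz mod fs = 44 Hz.
44 Hz > fs/2 = 30 Hz, folds to fs − 44 Hz = 16 Hz.
184 Hz mod fs = 4 Hz.
4 Hz ≤ fs/2 = 30 Hz, appears at 4 Hz.
176 Hz mod fs = 56 Hz.
56 Hz > fs/2 = 30 Hz, folds to fs − 56 Hz = 4 Hz.
32 Hz > fs/2 = 30 Hz, folds to fs − 32 Hz = 28 Hz.
176 Hz and 184 Hz both map to 4 Hz.

176 Hz, 184 Hz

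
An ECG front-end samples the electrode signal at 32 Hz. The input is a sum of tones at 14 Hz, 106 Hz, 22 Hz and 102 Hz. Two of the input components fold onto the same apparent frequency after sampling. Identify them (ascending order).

22 Hz, 106 Hz

fs/2 = 16 Hz.
14 Hz ≤ fs/2 = 16 Hz, passes unchanged.
106 Hz mod fs = 10 Hz.
10 Hz ≤ fs/2 = 16 Hz, appears at 10 Hz.
22 Hz > fs/2 = 16 Hz, folds to fs − 22 Hz = 10 Hz.
102 Hz mod fs = 6 Hz.
6 Hz ≤ fs/2 = 16 Hz, appears at 6 Hz.
22 Hz and 106 Hz both map to 10 Hz.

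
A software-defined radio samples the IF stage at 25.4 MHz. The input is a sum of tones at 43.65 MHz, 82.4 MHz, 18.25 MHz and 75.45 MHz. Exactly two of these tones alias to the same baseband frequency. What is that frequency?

7.15 MHz

fs/2 = 12.7 MHz.
43.65 MHz mod fs = 18.25 MHz.
18.25 MHz > fs/2 = 12.7 MHz, folds to fs − 18.25 MHz = 7.15 MHz.
82.4 MHz mod fs = 6.2 MHz.
6.2 MHz ≤ fs/2 = 12.7 MHz, appears at 6.2 MHz.
18.25 MHz > fs/2 = 12.7 MHz, folds to fs − 18.25 MHz = 7.15 MHz.
75.45 MHz mod fs = 24.65 MHz.
24.65 MHz > fs/2 = 12.7 MHz, folds to fs − 24.65 MHz = 0.75 MHz.
18.25 MHz and 43.65 MHz both map to 7.15 MHz.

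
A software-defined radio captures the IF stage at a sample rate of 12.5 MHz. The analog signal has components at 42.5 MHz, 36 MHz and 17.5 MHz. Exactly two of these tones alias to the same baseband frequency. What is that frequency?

fs/2 = 6.25 MHz.
42.5 MHz mod fs = 5 MHz.
5 MHz ≤ fs/2 = 6.25 MHz, appears at 5 MHz.
36 MHz mod fs = 11 MHz.
11 MHz > fs/2 = 6.25 MHz, folds to fs − 11 MHz = 1.5 MHz.
17.5 MHz mod fs = 5 MHz.
5 MHz ≤ fs/2 = 6.25 MHz, appears at 5 MHz.
17.5 MHz and 42.5 MHz both map to 5 MHz.

5 MHz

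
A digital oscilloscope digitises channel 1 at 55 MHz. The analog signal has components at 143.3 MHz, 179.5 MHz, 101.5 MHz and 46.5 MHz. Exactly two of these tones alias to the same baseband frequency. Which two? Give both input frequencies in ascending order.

46.5 MHz, 101.5 MHz

fs/2 = 27.5 MHz.
143.3 MHz mod fs = 33.3 MHz.
33.3 MHz > fs/2 = 27.5 MHz, folds to fs − 33.3 MHz = 21.7 MHz.
179.5 MHz mod fs = 14.5 MHz.
14.5 MHz ≤ fs/2 = 27.5 MHz, appears at 14.5 MHz.
101.5 MHz mod fs = 46.5 MHz.
46.5 MHz > fs/2 = 27.5 MHz, folds to fs − 46.5 MHz = 8.5 MHz.
46.5 MHz > fs/2 = 27.5 MHz, folds to fs − 46.5 MHz = 8.5 MHz.
46.5 MHz and 101.5 MHz both map to 8.5 MHz.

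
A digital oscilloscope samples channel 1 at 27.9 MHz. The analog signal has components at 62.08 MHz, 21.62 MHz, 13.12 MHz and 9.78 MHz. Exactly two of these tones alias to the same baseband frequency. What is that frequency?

6.28 MHz

fs/2 = 13.95 MHz.
62.08 MHz mod fs = 6.28 MHz.
6.28 MHz ≤ fs/2 = 13.95 MHz, appears at 6.28 MHz.
21.62 MHz > fs/2 = 13.95 MHz, folds to fs − 21.62 MHz = 6.28 MHz.
13.12 MHz ≤ fs/2 = 13.95 MHz, passes unchanged.
9.78 MHz ≤ fs/2 = 13.95 MHz, passes unchanged.
21.62 MHz and 62.08 MHz both map to 6.28 MHz.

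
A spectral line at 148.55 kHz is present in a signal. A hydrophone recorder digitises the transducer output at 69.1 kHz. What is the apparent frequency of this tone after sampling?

10.35 kHz

148.55 kHz mod fs = 10.35 kHz.
10.35 kHz ≤ fs/2 = 34.55 kHz, appears at 10.35 kHz.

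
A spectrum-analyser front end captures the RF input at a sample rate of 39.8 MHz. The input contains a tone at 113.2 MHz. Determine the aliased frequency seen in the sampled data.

113.2 MHz mod fs = 33.6 MHz.
33.6 MHz > fs/2 = 19.9 MHz, folds to fs − 33.6 MHz = 6.2 MHz.

6.2 MHz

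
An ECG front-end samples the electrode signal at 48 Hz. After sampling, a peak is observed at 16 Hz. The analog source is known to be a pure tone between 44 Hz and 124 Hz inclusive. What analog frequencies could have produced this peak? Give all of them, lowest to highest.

Frequencies that alias to 16 Hz are k·fs ± 16 Hz for integer k ≥ 0.
k=0: 16 Hz.
k=1: 32 Hz, 64 Hz.
k=2: 80 Hz, 112 Hz.
k=3: 128 Hz, 160 Hz.
Within [44 Hz, 124 Hz]: 64 Hz, 80 Hz, 112 Hz.

64 Hz, 80 Hz, 112 Hz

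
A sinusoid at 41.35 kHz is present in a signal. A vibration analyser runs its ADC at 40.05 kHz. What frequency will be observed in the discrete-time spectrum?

41.35 kHz mod fs = 1.3 kHz.
1.3 kHz ≤ fs/2 = 20.025 kHz, appears at 1.3 kHz.

1.3 kHz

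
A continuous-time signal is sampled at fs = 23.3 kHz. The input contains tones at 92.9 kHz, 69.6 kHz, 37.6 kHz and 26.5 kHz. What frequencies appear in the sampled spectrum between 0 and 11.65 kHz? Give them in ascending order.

0.3 kHz, 3.2 kHz, 9 kHz

fs/2 = 11.65 kHz.
92.9 kHz mod fs = 23 kHz.
23 kHz > fs/2 = 11.65 kHz, folds to fs − 23 kHz = 0.3 kHz.
69.6 kHz mod fs = 23 kHz.
23 kHz > fs/2 = 11.65 kHz, folds to fs − 23 kHz = 0.3 kHz.
37.6 kHz mod fs = 14.3 kHz.
14.3 kHz > fs/2 = 11.65 kHz, folds to fs − 14.3 kHz = 9 kHz.
26.5 kHz mod fs = 3.2 kHz.
3.2 kHz ≤ fs/2 = 11.65 kHz, appears at 3.2 kHz.
Distinct values: {0.3 kHz, 3.2 kHz, 9 kHz}.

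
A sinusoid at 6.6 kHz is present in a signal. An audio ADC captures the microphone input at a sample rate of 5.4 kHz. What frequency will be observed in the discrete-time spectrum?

6.6 kHz mod fs = 1.2 kHz.
1.2 kHz ≤ fs/2 = 2.7 kHz, appears at 1.2 kHz.

1.2 kHz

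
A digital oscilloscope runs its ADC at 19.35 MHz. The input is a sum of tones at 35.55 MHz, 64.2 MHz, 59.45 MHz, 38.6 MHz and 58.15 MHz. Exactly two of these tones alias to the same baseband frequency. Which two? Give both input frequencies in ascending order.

38.6 MHz, 58.15 MHz

fs/2 = 9.675 MHz.
35.55 MHz mod fs = 16.2 MHz.
16.2 MHz > fs/2 = 9.675 MHz, folds to fs − 16.2 MHz = 3.15 MHz.
64.2 MHz mod fs = 6.15 MHz.
6.15 MHz ≤ fs/2 = 9.675 MHz, appears at 6.15 MHz.
59.45 MHz mod fs = 1.4 MHz.
1.4 MHz ≤ fs/2 = 9.675 MHz, appears at 1.4 MHz.
38.6 MHz mod fs = 19.25 MHz.
19.25 MHz > fs/2 = 9.675 MHz, folds to fs − 19.25 MHz = 0.1 MHz.
58.15 MHz mod fs = 0.1 MHz.
0.1 MHz ≤ fs/2 = 9.675 MHz, appears at 0.1 MHz.
38.6 MHz and 58.15 MHz both map to 0.1 MHz.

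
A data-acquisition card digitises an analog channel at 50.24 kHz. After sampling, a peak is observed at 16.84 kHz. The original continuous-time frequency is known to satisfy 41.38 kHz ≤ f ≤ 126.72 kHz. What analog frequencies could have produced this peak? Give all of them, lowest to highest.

Frequencies that alias to 16.84 kHz are k·fs ± 16.84 kHz for integer k ≥ 0.
k=0: 16.84 kHz.
k=1: 33.4 kHz, 67.08 kHz.
k=2: 83.64 kHz, 117.32 kHz.
k=3: 133.88 kHz, 167.56 kHz.
Within [41.38 kHz, 126.72 kHz]: 67.08 kHz, 83.64 kHz, 117.32 kHz.

67.08 kHz, 83.64 kHz, 117.32 kHz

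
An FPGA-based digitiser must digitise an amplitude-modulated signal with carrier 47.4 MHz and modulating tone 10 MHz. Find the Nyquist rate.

114.8 MHz

AM sidebands sit at fc ± fm = 37.4 MHz and 57.4 MHz.
Highest-frequency component: 57.4 MHz.
Nyquist rate = 2 × 57.4 MHz = 114.8 MHz.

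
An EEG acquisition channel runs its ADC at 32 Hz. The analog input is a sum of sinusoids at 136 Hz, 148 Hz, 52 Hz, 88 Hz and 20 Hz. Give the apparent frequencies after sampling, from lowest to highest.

8 Hz, 12 Hz

fs/2 = 16 Hz.
136 Hz mod fs = 8 Hz.
8 Hz ≤ fs/2 = 16 Hz, appears at 8 Hz.
148 Hz mod fs = 20 Hz.
20 Hz > fs/2 = 16 Hz, folds to fs − 20 Hz = 12 Hz.
52 Hz mod fs = 20 Hz.
20 Hz > fs/2 = 16 Hz, folds to fs − 20 Hz = 12 Hz.
88 Hz mod fs = 24 Hz.
24 Hz > fs/2 = 16 Hz, folds to fs − 24 Hz = 8 Hz.
20 Hz > fs/2 = 16 Hz, folds to fs − 20 Hz = 12 Hz.
Distinct values: {8 Hz, 12 Hz}.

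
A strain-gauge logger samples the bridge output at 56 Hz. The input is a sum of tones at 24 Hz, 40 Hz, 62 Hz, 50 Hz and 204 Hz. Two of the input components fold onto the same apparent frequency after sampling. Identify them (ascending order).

50 Hz, 62 Hz

fs/2 = 28 Hz.
24 Hz ≤ fs/2 = 28 Hz, passes unchanged.
40 Hz > fs/2 = 28 Hz, folds to fs − 40 Hz = 16 Hz.
62 Hz mod fs = 6 Hz.
6 Hz ≤ fs/2 = 28 Hz, appears at 6 Hz.
50 Hz > fs/2 = 28 Hz, folds to fs − 50 Hz = 6 Hz.
204 Hz mod fs = 36 Hz.
36 Hz > fs/2 = 28 Hz, folds to fs − 36 Hz = 20 Hz.
50 Hz and 62 Hz both map to 6 Hz.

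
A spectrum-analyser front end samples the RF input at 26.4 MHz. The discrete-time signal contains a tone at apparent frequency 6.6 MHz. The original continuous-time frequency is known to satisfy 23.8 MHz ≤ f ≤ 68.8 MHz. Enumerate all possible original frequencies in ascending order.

33 MHz, 46.2 MHz, 59.4 MHz

Frequencies that alias to 6.6 MHz are k·fs ± 6.6 MHz for integer k ≥ 0.
k=0: 6.6 MHz.
k=1: 19.8 MHz, 33 MHz.
k=2: 46.2 MHz, 59.4 MHz.
k=3: 72.6 MHz, 85.8 MHz.
Within [23.8 MHz, 68.8 MHz]: 33 MHz, 46.2 MHz, 59.4 MHz.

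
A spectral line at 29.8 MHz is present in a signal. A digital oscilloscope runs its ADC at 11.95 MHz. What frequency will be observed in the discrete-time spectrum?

29.8 MHz mod fs = 5.9 MHz.
5.9 MHz ≤ fs/2 = 5.975 MHz, appears at 5.9 MHz.

5.9 MHz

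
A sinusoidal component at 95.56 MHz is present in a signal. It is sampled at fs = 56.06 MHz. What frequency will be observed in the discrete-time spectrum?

16.56 MHz

95.56 MHz mod fs = 39.5 MHz.
39.5 MHz > fs/2 = 28.03 MHz, folds to fs − 39.5 MHz = 16.56 MHz.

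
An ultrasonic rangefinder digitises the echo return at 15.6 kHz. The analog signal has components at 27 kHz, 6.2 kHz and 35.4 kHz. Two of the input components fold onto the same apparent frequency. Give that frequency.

4.2 kHz

fs/2 = 7.8 kHz.
27 kHz mod fs = 11.4 kHz.
11.4 kHz > fs/2 = 7.8 kHz, folds to fs − 11.4 kHz = 4.2 kHz.
6.2 kHz ≤ fs/2 = 7.8 kHz, passes unchanged.
35.4 kHz mod fs = 4.2 kHz.
4.2 kHz ≤ fs/2 = 7.8 kHz, appears at 4.2 kHz.
27 kHz and 35.4 kHz both map to 4.2 kHz.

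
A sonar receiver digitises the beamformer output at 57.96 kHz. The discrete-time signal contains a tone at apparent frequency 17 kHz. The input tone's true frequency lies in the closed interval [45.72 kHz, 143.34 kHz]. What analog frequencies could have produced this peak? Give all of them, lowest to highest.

74.96 kHz, 98.92 kHz, 132.92 kHz

Frequencies that alias to 17 kHz are k·fs ± 17 kHz for integer k ≥ 0.
k=0: 17 kHz.
k=1: 40.96 kHz, 74.96 kHz.
k=2: 98.92 kHz, 132.92 kHz.
k=3: 156.88 kHz, 190.88 kHz.
Within [45.72 kHz, 143.34 kHz]: 74.96 kHz, 98.92 kHz, 132.92 kHz.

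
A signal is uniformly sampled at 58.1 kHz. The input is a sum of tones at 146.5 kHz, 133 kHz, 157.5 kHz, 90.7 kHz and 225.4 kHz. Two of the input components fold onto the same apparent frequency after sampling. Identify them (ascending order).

fs/2 = 29.05 kHz.
146.5 kHz mod fs = 30.3 kHz.
30.3 kHz > fs/2 = 29.05 kHz, folds to fs − 30.3 kHz = 27.8 kHz.
133 kHz mod fs = 16.8 kHz.
16.8 kHz ≤ fs/2 = 29.05 kHz, appears at 16.8 kHz.
157.5 kHz mod fs = 41.3 kHz.
41.3 kHz > fs/2 = 29.05 kHz, folds to fs − 41.3 kHz = 16.8 kHz.
90.7 kHz mod fs = 32.6 kHz.
32.6 kHz > fs/2 = 29.05 kHz, folds to fs − 32.6 kHz = 25.5 kHz.
225.4 kHz mod fs = 51.1 kHz.
51.1 kHz > fs/2 = 29.05 kHz, folds to fs − 51.1 kHz = 7 kHz.
133 kHz and 157.5 kHz both map to 16.8 kHz.

133 kHz, 157.5 kHz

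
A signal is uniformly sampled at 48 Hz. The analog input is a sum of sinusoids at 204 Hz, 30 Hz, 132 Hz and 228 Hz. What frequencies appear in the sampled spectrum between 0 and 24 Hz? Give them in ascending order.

fs/2 = 24 Hz.
204 Hz mod fs = 12 Hz.
12 Hz ≤ fs/2 = 24 Hz, appears at 12 Hz.
30 Hz > fs/2 = 24 Hz, folds to fs − 30 Hz = 18 Hz.
132 Hz mod fs = 36 Hz.
36 Hz > fs/2 = 24 Hz, folds to fs − 36 Hz = 12 Hz.
228 Hz mod fs = 36 Hz.
36 Hz > fs/2 = 24 Hz, folds to fs − 36 Hz = 12 Hz.
Distinct values: {12 Hz, 18 Hz}.

12 Hz, 18 Hz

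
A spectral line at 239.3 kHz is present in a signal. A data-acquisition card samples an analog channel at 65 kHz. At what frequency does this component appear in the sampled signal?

20.7 kHz

239.3 kHz mod fs = 44.3 kHz.
44.3 kHz > fs/2 = 32.5 kHz, folds to fs − 44.3 kHz = 20.7 kHz.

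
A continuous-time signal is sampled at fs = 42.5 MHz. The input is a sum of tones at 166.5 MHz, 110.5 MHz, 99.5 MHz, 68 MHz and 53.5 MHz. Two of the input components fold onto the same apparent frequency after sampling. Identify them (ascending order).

fs/2 = 21.25 MHz.
166.5 MHz mod fs = 39 MHz.
39 MHz > fs/2 = 21.25 MHz, folds to fs − 39 MHz = 3.5 MHz.
110.5 MHz mod fs = 25.5 MHz.
25.5 MHz > fs/2 = 21.25 MHz, folds to fs − 25.5 MHz = 17 MHz.
99.5 MHz mod fs = 14.5 MHz.
14.5 MHz ≤ fs/2 = 21.25 MHz, appears at 14.5 MHz.
68 MHz mod fs = 25.5 MHz.
25.5 MHz > fs/2 = 21.25 MHz, folds to fs − 25.5 MHz = 17 MHz.
53.5 MHz mod fs = 11 MHz.
11 MHz ≤ fs/2 = 21.25 MHz, appears at 11 MHz.
68 MHz and 110.5 MHz both map to 17 MHz.

68 MHz, 110.5 MHz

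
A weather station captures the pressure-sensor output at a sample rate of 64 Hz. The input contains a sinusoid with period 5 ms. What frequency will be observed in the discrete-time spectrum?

T = 5 ms → f = 1/T = 200 Hz.
200 Hz mod fs = 8 Hz.
8 Hz ≤ fs/2 = 32 Hz, appears at 8 Hz.

8 Hz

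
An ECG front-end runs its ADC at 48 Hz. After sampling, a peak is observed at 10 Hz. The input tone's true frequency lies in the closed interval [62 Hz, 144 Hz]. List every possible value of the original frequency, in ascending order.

86 Hz, 106 Hz, 134 Hz

Frequencies that alias to 10 Hz are k·fs ± 10 Hz for integer k ≥ 0.
k=0: 10 Hz.
k=1: 38 Hz, 58 Hz.
k=2: 86 Hz, 106 Hz.
k=3: 134 Hz, 154 Hz.
k=4: 182 Hz, 202 Hz.
Within [62 Hz, 144 Hz]: 86 Hz, 106 Hz, 134 Hz.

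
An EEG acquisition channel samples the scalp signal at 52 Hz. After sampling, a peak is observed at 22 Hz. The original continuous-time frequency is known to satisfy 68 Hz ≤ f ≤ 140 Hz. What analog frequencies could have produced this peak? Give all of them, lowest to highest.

74 Hz, 82 Hz, 126 Hz, 134 Hz

Frequencies that alias to 22 Hz are k·fs ± 22 Hz for integer k ≥ 0.
k=0: 22 Hz.
k=1: 30 Hz, 74 Hz.
k=2: 82 Hz, 126 Hz.
k=3: 134 Hz, 178 Hz.
k=4: 186 Hz, 230 Hz.
Within [68 Hz, 140 Hz]: 74 Hz, 82 Hz, 126 Hz, 134 Hz.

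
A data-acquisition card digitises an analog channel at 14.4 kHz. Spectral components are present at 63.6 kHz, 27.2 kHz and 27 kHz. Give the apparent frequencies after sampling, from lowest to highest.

1.6 kHz, 1.8 kHz, 6 kHz

fs/2 = 7.2 kHz.
63.6 kHz mod fs = 6 kHz.
6 kHz ≤ fs/2 = 7.2 kHz, appears at 6 kHz.
27.2 kHz mod fs = 12.8 kHz.
12.8 kHz > fs/2 = 7.2 kHz, folds to fs − 12.8 kHz = 1.6 kHz.
27 kHz mod fs = 12.6 kHz.
12.6 kHz > fs/2 = 7.2 kHz, folds to fs − 12.6 kHz = 1.8 kHz.
Distinct values: {1.6 kHz, 1.8 kHz, 6 kHz}.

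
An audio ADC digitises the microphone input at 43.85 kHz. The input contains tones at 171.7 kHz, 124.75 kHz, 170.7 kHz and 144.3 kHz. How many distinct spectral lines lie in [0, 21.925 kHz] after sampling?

4

fs/2 = 21.925 kHz.
171.7 kHz mod fs = 40.15 kHz.
40.15 kHz > fs/2 = 21.925 kHz, folds to fs − 40.15 kHz = 3.7 kHz.
124.75 kHz mod fs = 37.05 kHz.
37.05 kHz > fs/2 = 21.925 kHz, folds to fs − 37.05 kHz = 6.8 kHz.
170.7 kHz mod fs = 39.15 kHz.
39.15 kHz > fs/2 = 21.925 kHz, folds to fs − 39.15 kHz = 4.7 kHz.
144.3 kHz mod fs = 12.75 kHz.
12.75 kHz ≤ fs/2 = 21.925 kHz, appears at 12.75 kHz.
Distinct values: {3.7 kHz, 4.7 kHz, 6.8 kHz, 12.75 kHz} → 4.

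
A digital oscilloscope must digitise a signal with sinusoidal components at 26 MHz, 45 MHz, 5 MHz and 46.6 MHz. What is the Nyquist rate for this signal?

93.2 MHz

Highest-frequency component: 46.6 MHz.
Nyquist rate = 2 × 46.6 MHz = 93.2 MHz.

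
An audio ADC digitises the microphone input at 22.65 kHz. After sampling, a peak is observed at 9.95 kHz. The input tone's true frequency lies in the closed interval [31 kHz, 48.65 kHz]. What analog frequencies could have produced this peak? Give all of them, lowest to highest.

32.6 kHz, 35.35 kHz

Frequencies that alias to 9.95 kHz are k·fs ± 9.95 kHz for integer k ≥ 0.
k=0: 9.95 kHz.
k=1: 12.7 kHz, 32.6 kHz.
k=2: 35.35 kHz, 55.25 kHz.
k=3: 58 kHz, 77.9 kHz.
Within [31 kHz, 48.65 kHz]: 32.6 kHz, 35.35 kHz.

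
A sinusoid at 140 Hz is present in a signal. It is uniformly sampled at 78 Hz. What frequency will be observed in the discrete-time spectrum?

16 Hz

140 Hz mod fs = 62 Hz.
62 Hz > fs/2 = 39 Hz, folds to fs − 62 Hz = 16 Hz.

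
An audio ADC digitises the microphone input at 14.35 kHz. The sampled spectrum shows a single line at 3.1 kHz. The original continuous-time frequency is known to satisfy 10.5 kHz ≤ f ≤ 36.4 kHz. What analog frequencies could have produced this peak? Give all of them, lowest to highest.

Frequencies that alias to 3.1 kHz are k·fs ± 3.1 kHz for integer k ≥ 0.
k=0: 3.1 kHz.
k=1: 11.25 kHz, 17.45 kHz.
k=2: 25.6 kHz, 31.8 kHz.
k=3: 39.95 kHz, 46.15 kHz.
Within [10.5 kHz, 36.4 kHz]: 11.25 kHz, 17.45 kHz, 25.6 kHz, 31.8 kHz.

11.25 kHz, 17.45 kHz, 25.6 kHz, 31.8 kHz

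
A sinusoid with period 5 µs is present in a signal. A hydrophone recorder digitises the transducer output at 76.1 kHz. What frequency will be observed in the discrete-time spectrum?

28.3 kHz

T = 5 µs → f = 1/T = 200 kHz.
200 kHz mod fs = 47.8 kHz.
47.8 kHz > fs/2 = 38.05 kHz, folds to fs − 47.8 kHz = 28.3 kHz.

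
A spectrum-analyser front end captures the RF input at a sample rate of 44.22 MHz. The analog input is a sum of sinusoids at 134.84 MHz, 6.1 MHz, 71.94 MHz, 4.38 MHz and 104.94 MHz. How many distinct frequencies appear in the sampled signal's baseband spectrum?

4

fs/2 = 22.11 MHz.
134.84 MHz mod fs = 2.18 MHz.
2.18 MHz ≤ fs/2 = 22.11 MHz, appears at 2.18 MHz.
6.1 MHz ≤ fs/2 = 22.11 MHz, passes unchanged.
71.94 MHz mod fs = 27.72 MHz.
27.72 MHz > fs/2 = 22.11 MHz, folds to fs − 27.72 MHz = 16.5 MHz.
4.38 MHz ≤ fs/2 = 22.11 MHz, passes unchanged.
104.94 MHz mod fs = 16.5 MHz.
16.5 MHz ≤ fs/2 = 22.11 MHz, appears at 16.5 MHz.
Distinct values: {2.18 MHz, 4.38 MHz, 6.1 MHz, 16.5 MHz} → 4.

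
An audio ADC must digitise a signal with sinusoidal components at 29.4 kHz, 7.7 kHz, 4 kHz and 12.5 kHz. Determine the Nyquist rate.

Highest-frequency component: 29.4 kHz.
Nyquist rate = 2 × 29.4 kHz = 58.8 kHz.

58.8 kHz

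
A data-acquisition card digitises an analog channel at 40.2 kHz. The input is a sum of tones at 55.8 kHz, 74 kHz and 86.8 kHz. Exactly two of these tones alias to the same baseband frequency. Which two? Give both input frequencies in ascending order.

74 kHz, 86.8 kHz

fs/2 = 20.1 kHz.
55.8 kHz mod fs = 15.6 kHz.
15.6 kHz ≤ fs/2 = 20.1 kHz, appears at 15.6 kHz.
74 kHz mod fs = 33.8 kHz.
33.8 kHz > fs/2 = 20.1 kHz, folds to fs − 33.8 kHz = 6.4 kHz.
86.8 kHz mod fs = 6.4 kHz.
6.4 kHz ≤ fs/2 = 20.1 kHz, appears at 6.4 kHz.
74 kHz and 86.8 kHz both map to 6.4 kHz.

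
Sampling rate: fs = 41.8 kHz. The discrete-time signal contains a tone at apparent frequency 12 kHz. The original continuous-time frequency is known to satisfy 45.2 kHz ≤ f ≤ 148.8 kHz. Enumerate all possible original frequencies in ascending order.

53.8 kHz, 71.6 kHz, 95.6 kHz, 113.4 kHz, 137.4 kHz

Frequencies that alias to 12 kHz are k·fs ± 12 kHz for integer k ≥ 0.
k=0: 12 kHz.
k=1: 29.8 kHz, 53.8 kHz.
k=2: 71.6 kHz, 95.6 kHz.
k=3: 113.4 kHz, 137.4 kHz.
k=4: 155.2 kHz, 179.2 kHz.
Within [45.2 kHz, 148.8 kHz]: 53.8 kHz, 71.6 kHz, 95.6 kHz, 113.4 kHz, 137.4 kHz.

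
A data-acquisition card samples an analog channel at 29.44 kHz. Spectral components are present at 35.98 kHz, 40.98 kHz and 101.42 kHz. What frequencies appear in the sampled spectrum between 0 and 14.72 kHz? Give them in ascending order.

fs/2 = 14.72 kHz.
35.98 kHz mod fs = 6.54 kHz.
6.54 kHz ≤ fs/2 = 14.72 kHz, appears at 6.54 kHz.
40.98 kHz mod fs = 11.54 kHz.
11.54 kHz ≤ fs/2 = 14.72 kHz, appears at 11.54 kHz.
101.42 kHz mod fs = 13.1 kHz.
13.1 kHz ≤ fs/2 = 14.72 kHz, appears at 13.1 kHz.
Distinct values: {6.54 kHz, 11.54 kHz, 13.1 kHz}.

6.54 kHz, 11.54 kHz, 13.1 kHz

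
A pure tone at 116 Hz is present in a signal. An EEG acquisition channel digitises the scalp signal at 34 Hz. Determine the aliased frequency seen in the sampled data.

116 Hz mod fs = 14 Hz.
14 Hz ≤ fs/2 = 17 Hz, appears at 14 Hz.

14 Hz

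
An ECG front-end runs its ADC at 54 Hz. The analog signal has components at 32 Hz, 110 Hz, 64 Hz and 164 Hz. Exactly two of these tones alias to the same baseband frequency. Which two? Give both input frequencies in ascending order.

fs/2 = 27 Hz.
32 Hz > fs/2 = 27 Hz, folds to fs − 32 Hz = 22 Hz.
110 Hz mod fs = 2 Hz.
2 Hz ≤ fs/2 = 27 Hz, appears at 2 Hz.
64 Hz mod fs = 10 Hz.
10 Hz ≤ fs/2 = 27 Hz, appears at 10 Hz.
164 Hz mod fs = 2 Hz.
2 Hz ≤ fs/2 = 27 Hz, appears at 2 Hz.
110 Hz and 164 Hz both map to 2 Hz.

110 Hz, 164 Hz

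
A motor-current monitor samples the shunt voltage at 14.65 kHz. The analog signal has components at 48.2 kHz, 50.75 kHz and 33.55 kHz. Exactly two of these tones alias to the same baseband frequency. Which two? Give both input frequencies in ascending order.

fs/2 = 7.325 kHz.
48.2 kHz mod fs = 4.25 kHz.
4.25 kHz ≤ fs/2 = 7.325 kHz, appears at 4.25 kHz.
50.75 kHz mod fs = 6.8 kHz.
6.8 kHz ≤ fs/2 = 7.325 kHz, appears at 6.8 kHz.
33.55 kHz mod fs = 4.25 kHz.
4.25 kHz ≤ fs/2 = 7.325 kHz, appears at 4.25 kHz.
33.55 kHz and 48.2 kHz both map to 4.25 kHz.

33.55 kHz, 48.2 kHz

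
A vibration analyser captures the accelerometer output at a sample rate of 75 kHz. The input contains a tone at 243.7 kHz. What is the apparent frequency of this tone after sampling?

18.7 kHz

243.7 kHz mod fs = 18.7 kHz.
18.7 kHz ≤ fs/2 = 37.5 kHz, appears at 18.7 kHz.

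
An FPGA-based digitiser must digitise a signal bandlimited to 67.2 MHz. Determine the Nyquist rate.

Nyquist rate = 2 × 67.2 MHz = 134.4 MHz.

134.4 MHz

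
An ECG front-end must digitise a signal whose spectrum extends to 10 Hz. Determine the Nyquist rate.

Nyquist rate = 2 × 10 Hz = 20 Hz.

20 Hz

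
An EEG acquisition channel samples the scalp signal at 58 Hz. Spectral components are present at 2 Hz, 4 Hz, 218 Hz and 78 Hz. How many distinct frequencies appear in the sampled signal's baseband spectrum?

4

fs/2 = 29 Hz.
2 Hz ≤ fs/2 = 29 Hz, passes unchanged.
4 Hz ≤ fs/2 = 29 Hz, passes unchanged.
218 Hz mod fs = 44 Hz.
44 Hz > fs/2 = 29 Hz, folds to fs − 44 Hz = 14 Hz.
78 Hz mod fs = 20 Hz.
20 Hz ≤ fs/2 = 29 Hz, appears at 20 Hz.
Distinct values: {2 Hz, 4 Hz, 14 Hz, 20 Hz} → 4.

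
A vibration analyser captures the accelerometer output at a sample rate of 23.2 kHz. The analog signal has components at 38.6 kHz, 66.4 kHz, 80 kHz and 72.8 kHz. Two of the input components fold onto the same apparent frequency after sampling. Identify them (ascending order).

fs/2 = 11.6 kHz.
38.6 kHz mod fs = 15.4 kHz.
15.4 kHz > fs/2 = 11.6 kHz, folds to fs − 15.4 kHz = 7.8 kHz.
66.4 kHz mod fs = 20 kHz.
20 kHz > fs/2 = 11.6 kHz, folds to fs − 20 kHz = 3.2 kHz.
80 kHz mod fs = 10.4 kHz.
10.4 kHz ≤ fs/2 = 11.6 kHz, appears at 10.4 kHz.
72.8 kHz mod fs = 3.2 kHz.
3.2 kHz ≤ fs/2 = 11.6 kHz, appears at 3.2 kHz.
66.4 kHz and 72.8 kHz both map to 3.2 kHz.

66.4 kHz, 72.8 kHz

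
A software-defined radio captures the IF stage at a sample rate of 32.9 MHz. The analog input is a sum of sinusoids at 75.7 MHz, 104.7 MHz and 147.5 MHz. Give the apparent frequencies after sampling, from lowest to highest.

fs/2 = 16.45 MHz.
75.7 MHz mod fs = 9.9 MHz.
9.9 MHz ≤ fs/2 = 16.45 MHz, appears at 9.9 MHz.
104.7 MHz mod fs = 6 MHz.
6 MHz ≤ fs/2 = 16.45 MHz, appears at 6 MHz.
147.5 MHz mod fs = 15.9 MHz.
15.9 MHz ≤ fs/2 = 16.45 MHz, appears at 15.9 MHz.
Distinct values: {6 MHz, 9.9 MHz, 15.9 MHz}.

6 MHz, 9.9 MHz, 15.9 MHz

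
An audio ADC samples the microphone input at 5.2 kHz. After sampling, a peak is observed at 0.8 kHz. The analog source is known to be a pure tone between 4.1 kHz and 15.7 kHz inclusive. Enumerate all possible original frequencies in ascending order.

4.4 kHz, 6 kHz, 9.6 kHz, 11.2 kHz, 14.8 kHz

Frequencies that alias to 0.8 kHz are k·fs ± 0.8 kHz for integer k ≥ 0.
k=0: 0.8 kHz.
k=1: 4.4 kHz, 6 kHz.
k=2: 9.6 kHz, 11.2 kHz.
k=3: 14.8 kHz, 16.4 kHz.
k=4: 20 kHz, 21.6 kHz.
Within [4.1 kHz, 15.7 kHz]: 4.4 kHz, 6 kHz, 9.6 kHz, 11.2 kHz, 14.8 kHz.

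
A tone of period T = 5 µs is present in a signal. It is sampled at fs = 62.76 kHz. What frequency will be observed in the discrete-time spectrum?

T = 5 µs → f = 1/T = 200 kHz.
200 kHz mod fs = 11.72 kHz.
11.72 kHz ≤ fs/2 = 31.38 kHz, appears at 11.72 kHz.

11.72 kHz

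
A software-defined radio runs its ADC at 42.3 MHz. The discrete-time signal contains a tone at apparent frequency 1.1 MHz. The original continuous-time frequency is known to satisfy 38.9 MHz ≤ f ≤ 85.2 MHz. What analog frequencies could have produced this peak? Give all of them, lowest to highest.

Frequencies that alias to 1.1 MHz are k·fs ± 1.1 MHz for integer k ≥ 0.
k=0: 1.1 MHz.
k=1: 41.2 MHz, 43.4 MHz.
k=2: 83.5 MHz, 85.7 MHz.
k=3: 125.8 MHz, 128 MHz.
Within [38.9 MHz, 85.2 MHz]: 41.2 MHz, 43.4 MHz, 83.5 MHz.

41.2 MHz, 43.4 MHz, 83.5 MHz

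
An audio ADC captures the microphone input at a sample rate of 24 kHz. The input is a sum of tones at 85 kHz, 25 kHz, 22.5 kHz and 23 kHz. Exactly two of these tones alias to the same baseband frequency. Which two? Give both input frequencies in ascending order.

fs/2 = 12 kHz.
85 kHz mod fs = 13 kHz.
13 kHz > fs/2 = 12 kHz, folds to fs − 13 kHz = 11 kHz.
25 kHz mod fs = 1 kHz.
1 kHz ≤ fs/2 = 12 kHz, appears at 1 kHz.
22.5 kHz > fs/2 = 12 kHz, folds to fs − 22.5 kHz = 1.5 kHz.
23 kHz > fs/2 = 12 kHz, folds to fs − 23 kHz = 1 kHz.
23 kHz and 25 kHz both map to 1 kHz.

23 kHz, 25 kHz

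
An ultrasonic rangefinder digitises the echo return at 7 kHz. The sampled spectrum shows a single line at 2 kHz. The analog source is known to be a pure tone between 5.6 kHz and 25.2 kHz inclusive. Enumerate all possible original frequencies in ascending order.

Frequencies that alias to 2 kHz are k·fs ± 2 kHz for integer k ≥ 0.
k=0: 2 kHz.
k=1: 5 kHz, 9 kHz.
k=2: 12 kHz, 16 kHz.
k=3: 19 kHz, 23 kHz.
k=4: 26 kHz, 30 kHz.
Within [5.6 kHz, 25.2 kHz]: 9 kHz, 12 kHz, 16 kHz, 19 kHz, 23 kHz.

9 kHz, 12 kHz, 16 kHz, 19 kHz, 23 kHz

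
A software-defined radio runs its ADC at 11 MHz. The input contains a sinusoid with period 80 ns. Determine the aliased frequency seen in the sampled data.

1.5 MHz

T = 80 ns → f = 1/T = 12.5 MHz.
12.5 MHz mod fs = 1.5 MHz.
1.5 MHz ≤ fs/2 = 5.5 MHz, appears at 1.5 MHz.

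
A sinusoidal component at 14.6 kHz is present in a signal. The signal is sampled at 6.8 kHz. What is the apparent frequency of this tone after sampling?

1 kHz

14.6 kHz mod fs = 1 kHz.
1 kHz ≤ fs/2 = 3.4 kHz, appears at 1 kHz.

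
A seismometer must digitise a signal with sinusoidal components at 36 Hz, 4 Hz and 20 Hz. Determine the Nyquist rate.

72 Hz

Highest-frequency component: 36 Hz.
Nyquist rate = 2 × 36 Hz = 72 Hz.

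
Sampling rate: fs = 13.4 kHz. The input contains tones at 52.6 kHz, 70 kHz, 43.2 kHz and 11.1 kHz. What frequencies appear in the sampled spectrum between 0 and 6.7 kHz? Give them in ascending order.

fs/2 = 6.7 kHz.
52.6 kHz mod fs = 12.4 kHz.
12.4 kHz > fs/2 = 6.7 kHz, folds to fs − 12.4 kHz = 1 kHz.
70 kHz mod fs = 3 kHz.
3 kHz ≤ fs/2 = 6.7 kHz, appears at 3 kHz.
43.2 kHz mod fs = 3 kHz.
3 kHz ≤ fs/2 = 6.7 kHz, appears at 3 kHz.
11.1 kHz > fs/2 = 6.7 kHz, folds to fs − 11.1 kHz = 2.3 kHz.
Distinct values: {1 kHz, 2.3 kHz, 3 kHz}.

1 kHz, 2.3 kHz, 3 kHz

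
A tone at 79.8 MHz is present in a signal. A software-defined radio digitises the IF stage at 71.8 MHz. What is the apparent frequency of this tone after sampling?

8 MHz

79.8 MHz mod fs = 8 MHz.
8 MHz ≤ fs/2 = 35.9 MHz, appears at 8 MHz.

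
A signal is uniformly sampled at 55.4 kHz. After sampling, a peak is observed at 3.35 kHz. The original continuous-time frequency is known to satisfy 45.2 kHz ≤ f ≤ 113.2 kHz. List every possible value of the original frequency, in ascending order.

52.05 kHz, 58.75 kHz, 107.45 kHz

Frequencies that alias to 3.35 kHz are k·fs ± 3.35 kHz for integer k ≥ 0.
k=0: 3.35 kHz.
k=1: 52.05 kHz, 58.75 kHz.
k=2: 107.45 kHz, 114.15 kHz.
k=3: 162.85 kHz, 169.55 kHz.
Within [45.2 kHz, 113.2 kHz]: 52.05 kHz, 58.75 kHz, 107.45 kHz.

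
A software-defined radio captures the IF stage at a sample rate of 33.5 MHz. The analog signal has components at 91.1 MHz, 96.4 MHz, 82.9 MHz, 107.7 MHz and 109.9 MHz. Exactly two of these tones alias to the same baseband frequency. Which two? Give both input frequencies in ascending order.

91.1 MHz, 109.9 MHz

fs/2 = 16.75 MHz.
91.1 MHz mod fs = 24.1 MHz.
24.1 MHz > fs/2 = 16.75 MHz, folds to fs − 24.1 MHz = 9.4 MHz.
96.4 MHz mod fs = 29.4 MHz.
29.4 MHz > fs/2 = 16.75 MHz, folds to fs − 29.4 MHz = 4.1 MHz.
82.9 MHz mod fs = 15.9 MHz.
15.9 MHz ≤ fs/2 = 16.75 MHz, appears at 15.9 MHz.
107.7 MHz mod fs = 7.2 MHz.
7.2 MHz ≤ fs/2 = 16.75 MHz, appears at 7.2 MHz.
109.9 MHz mod fs = 9.4 MHz.
9.4 MHz ≤ fs/2 = 16.75 MHz, appears at 9.4 MHz.
91.1 MHz and 109.9 MHz both map to 9.4 MHz.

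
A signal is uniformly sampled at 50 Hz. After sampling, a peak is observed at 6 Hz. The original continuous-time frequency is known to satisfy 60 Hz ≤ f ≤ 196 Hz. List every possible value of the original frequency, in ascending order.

Frequencies that alias to 6 Hz are k·fs ± 6 Hz for integer k ≥ 0.
k=0: 6 Hz.
k=1: 44 Hz, 56 Hz.
k=2: 94 Hz, 106 Hz.
k=3: 144 Hz, 156 Hz.
k=4: 194 Hz, 206 Hz.
k=5: 244 Hz, 256 Hz.
Within [60 Hz, 196 Hz]: 94 Hz, 106 Hz, 144 Hz, 156 Hz, 194 Hz.

94 Hz, 106 Hz, 144 Hz, 156 Hz, 194 Hz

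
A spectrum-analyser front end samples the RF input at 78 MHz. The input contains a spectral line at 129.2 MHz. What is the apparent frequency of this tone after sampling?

26.8 MHz

129.2 MHz mod fs = 51.2 MHz.
51.2 MHz > fs/2 = 39 MHz, folds to fs − 51.2 MHz = 26.8 MHz.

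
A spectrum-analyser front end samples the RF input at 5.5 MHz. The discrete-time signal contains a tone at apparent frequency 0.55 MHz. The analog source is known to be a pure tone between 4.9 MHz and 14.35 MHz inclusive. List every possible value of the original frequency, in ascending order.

4.95 MHz, 6.05 MHz, 10.45 MHz, 11.55 MHz

Frequencies that alias to 0.55 MHz are k·fs ± 0.55 MHz for integer k ≥ 0.
k=0: 0.55 MHz.
k=1: 4.95 MHz, 6.05 MHz.
k=2: 10.45 MHz, 11.55 MHz.
k=3: 15.95 MHz, 17.05 MHz.
Within [4.9 MHz, 14.35 MHz]: 4.95 MHz, 6.05 MHz, 10.45 MHz, 11.55 MHz.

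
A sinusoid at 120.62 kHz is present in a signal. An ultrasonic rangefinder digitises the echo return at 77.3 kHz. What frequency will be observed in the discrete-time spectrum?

120.62 kHz mod fs = 43.32 kHz.
43.32 kHz > fs/2 = 38.65 kHz, folds to fs − 43.32 kHz = 33.98 kHz.

33.98 kHz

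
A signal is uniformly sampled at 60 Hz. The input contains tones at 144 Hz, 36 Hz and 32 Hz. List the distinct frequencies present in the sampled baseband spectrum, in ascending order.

24 Hz, 28 Hz

fs/2 = 30 Hz.
144 Hz mod fs = 24 Hz.
24 Hz ≤ fs/2 = 30 Hz, appears at 24 Hz.
36 Hz > fs/2 = 30 Hz, folds to fs − 36 Hz = 24 Hz.
32 Hz > fs/2 = 30 Hz, folds to fs − 32 Hz = 28 Hz.
Distinct values: {24 Hz, 28 Hz}.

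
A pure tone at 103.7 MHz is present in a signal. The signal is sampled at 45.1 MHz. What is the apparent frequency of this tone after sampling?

13.5 MHz

103.7 MHz mod fs = 13.5 MHz.
13.5 MHz ≤ fs/2 = 22.55 MHz, appears at 13.5 MHz.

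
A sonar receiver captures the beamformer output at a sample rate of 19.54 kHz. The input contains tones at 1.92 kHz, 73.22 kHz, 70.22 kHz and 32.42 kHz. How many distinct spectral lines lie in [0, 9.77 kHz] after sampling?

fs/2 = 9.77 kHz.
1.92 kHz ≤ fs/2 = 9.77 kHz, passes unchanged.
73.22 kHz mod fs = 14.6 kHz.
14.6 kHz > fs/2 = 9.77 kHz, folds to fs − 14.6 kHz = 4.94 kHz.
70.22 kHz mod fs = 11.6 kHz.
11.6 kHz > fs/2 = 9.77 kHz, folds to fs − 11.6 kHz = 7.94 kHz.
32.42 kHz mod fs = 12.88 kHz.
12.88 kHz > fs/2 = 9.77 kHz, folds to fs − 12.88 kHz = 6.66 kHz.
Distinct values: {1.92 kHz, 4.94 kHz, 6.66 kHz, 7.94 kHz} → 4.

4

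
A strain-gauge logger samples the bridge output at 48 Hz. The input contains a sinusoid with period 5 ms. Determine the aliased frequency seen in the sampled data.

T = 5 ms → f = 1/T = 200 Hz.
200 Hz mod fs = 8 Hz.
8 Hz ≤ fs/2 = 24 Hz, appears at 8 Hz.

8 Hz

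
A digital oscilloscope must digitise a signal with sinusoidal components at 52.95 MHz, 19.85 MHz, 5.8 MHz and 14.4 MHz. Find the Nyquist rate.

105.9 MHz

Highest-frequency component: 52.95 MHz.
Nyquist rate = 2 × 52.95 MHz = 105.9 MHz.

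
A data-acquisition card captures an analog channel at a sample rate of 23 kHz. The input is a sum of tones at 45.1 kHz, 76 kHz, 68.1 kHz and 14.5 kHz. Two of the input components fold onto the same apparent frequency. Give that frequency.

0.9 kHz

fs/2 = 11.5 kHz.
45.1 kHz mod fs = 22.1 kHz.
22.1 kHz > fs/2 = 11.5 kHz, folds to fs − 22.1 kHz = 0.9 kHz.
76 kHz mod fs = 7 kHz.
7 kHz ≤ fs/2 = 11.5 kHz, appears at 7 kHz.
68.1 kHz mod fs = 22.1 kHz.
22.1 kHz > fs/2 = 11.5 kHz, folds to fs − 22.1 kHz = 0.9 kHz.
14.5 kHz > fs/2 = 11.5 kHz, folds to fs − 14.5 kHz = 8.5 kHz.
45.1 kHz and 68.1 kHz both map to 0.9 kHz.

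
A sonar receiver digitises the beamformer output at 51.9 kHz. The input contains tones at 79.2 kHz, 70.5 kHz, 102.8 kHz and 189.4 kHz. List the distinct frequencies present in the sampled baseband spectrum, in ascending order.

1 kHz, 18.2 kHz, 18.6 kHz, 24.6 kHz

fs/2 = 25.95 kHz.
79.2 kHz mod fs = 27.3 kHz.
27.3 kHz > fs/2 = 25.95 kHz, folds to fs − 27.3 kHz = 24.6 kHz.
70.5 kHz mod fs = 18.6 kHz.
18.6 kHz ≤ fs/2 = 25.95 kHz, appears at 18.6 kHz.
102.8 kHz mod fs = 50.9 kHz.
50.9 kHz > fs/2 = 25.95 kHz, folds to fs − 50.9 kHz = 1 kHz.
189.4 kHz mod fs = 33.7 kHz.
33.7 kHz > fs/2 = 25.95 kHz, folds to fs − 33.7 kHz = 18.2 kHz.
Distinct values: {1 kHz, 18.2 kHz, 18.6 kHz, 24.6 kHz}.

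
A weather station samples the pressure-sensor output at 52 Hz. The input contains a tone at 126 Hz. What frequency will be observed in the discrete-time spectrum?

126 Hz mod fs = 22 Hz.
22 Hz ≤ fs/2 = 26 Hz, appears at 22 Hz.

22 Hz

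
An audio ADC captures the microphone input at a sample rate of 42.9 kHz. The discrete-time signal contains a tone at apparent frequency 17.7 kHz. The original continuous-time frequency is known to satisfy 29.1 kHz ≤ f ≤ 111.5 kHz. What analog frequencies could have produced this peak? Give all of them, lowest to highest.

Frequencies that alias to 17.7 kHz are k·fs ± 17.7 kHz for integer k ≥ 0.
k=0: 17.7 kHz.
k=1: 25.2 kHz, 60.6 kHz.
k=2: 68.1 kHz, 103.5 kHz.
k=3: 111 kHz, 146.4 kHz.
k=4: 153.9 kHz, 189.3 kHz.
Within [29.1 kHz, 111.5 kHz]: 60.6 kHz, 68.1 kHz, 103.5 kHz, 111 kHz.

60.6 kHz, 68.1 kHz, 103.5 kHz, 111 kHz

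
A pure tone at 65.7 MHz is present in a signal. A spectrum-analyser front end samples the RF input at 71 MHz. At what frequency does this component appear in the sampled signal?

65.7 MHz > fs/2 = 35.5 MHz, folds to fs − 65.7 MHz = 5.3 MHz.

5.3 MHz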